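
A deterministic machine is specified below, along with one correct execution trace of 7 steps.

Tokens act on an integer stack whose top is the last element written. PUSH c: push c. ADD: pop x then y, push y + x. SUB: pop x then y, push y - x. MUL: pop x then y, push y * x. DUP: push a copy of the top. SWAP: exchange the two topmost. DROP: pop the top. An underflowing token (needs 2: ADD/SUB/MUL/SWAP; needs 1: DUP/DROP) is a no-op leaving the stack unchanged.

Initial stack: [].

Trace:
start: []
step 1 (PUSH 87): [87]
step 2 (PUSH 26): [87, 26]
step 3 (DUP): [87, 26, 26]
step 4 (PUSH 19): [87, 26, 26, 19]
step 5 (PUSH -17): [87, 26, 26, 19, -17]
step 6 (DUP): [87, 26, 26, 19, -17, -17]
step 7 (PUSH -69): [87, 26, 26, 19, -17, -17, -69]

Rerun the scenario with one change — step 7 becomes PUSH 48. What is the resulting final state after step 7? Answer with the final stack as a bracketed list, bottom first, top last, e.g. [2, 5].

[87, 26, 26, 19, -17, -17, 48]

(re-executing from step 7 with the substitution; state before step 7: [87, 26, 26, 19, -17, -17])
step 7 (PUSH 48): [87, 26, 26, 19, -17, -17, 48]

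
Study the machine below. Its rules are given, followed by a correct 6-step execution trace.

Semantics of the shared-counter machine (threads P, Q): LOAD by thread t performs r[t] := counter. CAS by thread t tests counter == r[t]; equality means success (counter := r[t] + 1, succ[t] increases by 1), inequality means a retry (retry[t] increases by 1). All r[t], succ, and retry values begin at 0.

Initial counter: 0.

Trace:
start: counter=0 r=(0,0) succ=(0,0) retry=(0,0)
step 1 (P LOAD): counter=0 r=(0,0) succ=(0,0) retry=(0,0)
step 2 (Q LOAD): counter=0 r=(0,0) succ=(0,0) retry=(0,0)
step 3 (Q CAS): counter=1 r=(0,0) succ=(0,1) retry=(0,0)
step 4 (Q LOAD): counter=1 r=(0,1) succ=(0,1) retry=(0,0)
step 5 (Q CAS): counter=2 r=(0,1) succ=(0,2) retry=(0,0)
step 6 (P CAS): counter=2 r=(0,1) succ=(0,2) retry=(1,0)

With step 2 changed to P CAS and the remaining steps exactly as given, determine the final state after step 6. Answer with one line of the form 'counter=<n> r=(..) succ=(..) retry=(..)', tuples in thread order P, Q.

(re-executing from step 2 with the substitution; state before step 2: counter=0 r=(0,0) succ=(0,0) retry=(0,0))
step 2 (P CAS): counter=1 r=(0,0) succ=(1,0) retry=(0,0)
step 3 (Q CAS): counter=1 r=(0,0) succ=(1,0) retry=(0,1)
step 4 (Q LOAD): counter=1 r=(0,1) succ=(1,0) retry=(0,1)
step 5 (Q CAS): counter=2 r=(0,1) succ=(1,1) retry=(0,1)
step 6 (P CAS): counter=2 r=(0,1) succ=(1,1) retry=(1,1)

counter=2 r=(0,1) succ=(1,1) retry=(1,1)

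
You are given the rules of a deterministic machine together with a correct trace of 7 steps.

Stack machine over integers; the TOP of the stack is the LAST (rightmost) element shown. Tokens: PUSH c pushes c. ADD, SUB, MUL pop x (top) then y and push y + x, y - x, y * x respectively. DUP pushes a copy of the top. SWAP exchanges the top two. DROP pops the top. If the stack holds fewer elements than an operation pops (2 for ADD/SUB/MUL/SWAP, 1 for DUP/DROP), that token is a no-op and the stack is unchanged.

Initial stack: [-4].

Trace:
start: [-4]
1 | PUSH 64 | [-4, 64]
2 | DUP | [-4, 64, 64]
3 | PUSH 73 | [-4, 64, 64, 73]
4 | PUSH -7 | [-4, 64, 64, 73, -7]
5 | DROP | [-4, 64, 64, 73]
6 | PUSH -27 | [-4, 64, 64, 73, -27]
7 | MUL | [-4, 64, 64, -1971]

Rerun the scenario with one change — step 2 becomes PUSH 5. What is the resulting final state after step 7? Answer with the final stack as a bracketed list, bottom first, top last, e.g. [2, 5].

[-4, 64, 5, -1971]

(re-executing from step 2 with the substitution; state before step 2: [-4, 64])
2 | PUSH 5 | [-4, 64, 5]
3 | PUSH 73 | [-4, 64, 5, 73]
4 | PUSH -7 | [-4, 64, 5, 73, -7]
5 | DROP | [-4, 64, 5, 73]
6 | PUSH -27 | [-4, 64, 5, 73, -27]
7 | MUL | [-4, 64, 5, -1971]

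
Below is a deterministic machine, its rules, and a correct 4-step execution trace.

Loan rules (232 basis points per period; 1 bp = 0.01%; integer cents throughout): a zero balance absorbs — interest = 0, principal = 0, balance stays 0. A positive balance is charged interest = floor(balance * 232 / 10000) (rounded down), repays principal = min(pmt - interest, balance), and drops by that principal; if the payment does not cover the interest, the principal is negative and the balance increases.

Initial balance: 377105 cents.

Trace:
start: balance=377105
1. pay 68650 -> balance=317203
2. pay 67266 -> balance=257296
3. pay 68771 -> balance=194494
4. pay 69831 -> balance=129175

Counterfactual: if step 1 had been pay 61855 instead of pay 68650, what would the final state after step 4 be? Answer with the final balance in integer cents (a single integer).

136453

(re-executing from step 1 with the substitution; state before step 1: balance=377105)
1. pay 61855 -> balance=323998
2. pay 67266 -> balance=264248
3. pay 68771 -> balance=201607
4. pay 69831 -> balance=136453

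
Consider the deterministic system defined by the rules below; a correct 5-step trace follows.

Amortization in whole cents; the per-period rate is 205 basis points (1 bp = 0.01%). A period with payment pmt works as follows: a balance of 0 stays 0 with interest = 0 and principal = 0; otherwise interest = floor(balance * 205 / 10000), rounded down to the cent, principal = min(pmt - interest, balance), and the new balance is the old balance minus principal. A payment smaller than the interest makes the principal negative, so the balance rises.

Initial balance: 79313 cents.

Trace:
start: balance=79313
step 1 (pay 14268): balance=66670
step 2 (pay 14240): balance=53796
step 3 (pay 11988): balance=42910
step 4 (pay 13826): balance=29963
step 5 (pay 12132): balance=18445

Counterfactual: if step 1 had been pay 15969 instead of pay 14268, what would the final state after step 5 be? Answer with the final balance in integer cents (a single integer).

(re-executing from step 1 with the substitution; state before step 1: balance=79313)
step 1 (pay 15969): balance=64969
step 2 (pay 14240): balance=52060
step 3 (pay 11988): balance=41139
step 4 (pay 13826): balance=28156
step 5 (pay 12132): balance=16601

16601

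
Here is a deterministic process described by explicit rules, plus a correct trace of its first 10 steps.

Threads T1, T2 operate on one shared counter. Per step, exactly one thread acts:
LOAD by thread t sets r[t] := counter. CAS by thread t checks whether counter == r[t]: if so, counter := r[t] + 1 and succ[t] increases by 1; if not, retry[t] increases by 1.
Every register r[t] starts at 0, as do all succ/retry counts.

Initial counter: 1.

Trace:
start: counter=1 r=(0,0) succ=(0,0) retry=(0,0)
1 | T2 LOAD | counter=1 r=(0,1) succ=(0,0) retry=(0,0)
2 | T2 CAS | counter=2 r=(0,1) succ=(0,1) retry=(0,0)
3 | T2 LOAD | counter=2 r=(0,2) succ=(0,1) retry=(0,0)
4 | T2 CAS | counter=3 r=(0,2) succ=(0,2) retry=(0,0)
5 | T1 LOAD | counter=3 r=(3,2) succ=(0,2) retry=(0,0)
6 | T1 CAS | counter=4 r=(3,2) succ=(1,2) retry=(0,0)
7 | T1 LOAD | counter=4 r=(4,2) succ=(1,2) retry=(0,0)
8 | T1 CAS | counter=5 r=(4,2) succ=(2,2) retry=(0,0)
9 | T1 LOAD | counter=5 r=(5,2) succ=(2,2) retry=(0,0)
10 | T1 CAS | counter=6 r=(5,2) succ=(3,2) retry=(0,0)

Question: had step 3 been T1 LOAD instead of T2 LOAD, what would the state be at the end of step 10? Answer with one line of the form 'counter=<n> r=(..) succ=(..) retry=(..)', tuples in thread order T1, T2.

(re-executing from step 3 with the substitution; state before step 3: counter=2 r=(0,1) succ=(0,1) retry=(0,0))
3 | T1 LOAD | counter=2 r=(2,1) succ=(0,1) retry=(0,0)
4 | T2 CAS | counter=2 r=(2,1) succ=(0,1) retry=(0,1)
5 | T1 LOAD | counter=2 r=(2,1) succ=(0,1) retry=(0,1)
6 | T1 CAS | counter=3 r=(2,1) succ=(1,1) retry=(0,1)
7 | T1 LOAD | counter=3 r=(3,1) succ=(1,1) retry=(0,1)
8 | T1 CAS | counter=4 r=(3,1) succ=(2,1) retry=(0,1)
9 | T1 LOAD | counter=4 r=(4,1) succ=(2,1) retry=(0,1)
10 | T1 CAS | counter=5 r=(4,1) succ=(3,1) retry=(0,1)

counter=5 r=(4,1) succ=(3,1) retry=(0,1)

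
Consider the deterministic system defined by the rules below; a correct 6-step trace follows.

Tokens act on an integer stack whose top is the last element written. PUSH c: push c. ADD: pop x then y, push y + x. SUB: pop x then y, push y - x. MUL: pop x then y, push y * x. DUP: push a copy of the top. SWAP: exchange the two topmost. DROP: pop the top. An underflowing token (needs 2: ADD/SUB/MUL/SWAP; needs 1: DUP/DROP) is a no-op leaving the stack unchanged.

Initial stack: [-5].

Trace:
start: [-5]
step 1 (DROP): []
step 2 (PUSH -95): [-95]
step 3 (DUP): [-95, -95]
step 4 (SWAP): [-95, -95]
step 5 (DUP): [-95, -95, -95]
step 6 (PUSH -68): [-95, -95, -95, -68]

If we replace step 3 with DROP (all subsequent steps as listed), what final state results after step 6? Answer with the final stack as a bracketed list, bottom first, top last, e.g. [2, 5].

(re-executing from step 3 with the substitution; state before step 3: [-95])
step 3 (DROP): []
step 4 (SWAP): []
step 5 (DUP): []
step 6 (PUSH -68): [-68]

[-68]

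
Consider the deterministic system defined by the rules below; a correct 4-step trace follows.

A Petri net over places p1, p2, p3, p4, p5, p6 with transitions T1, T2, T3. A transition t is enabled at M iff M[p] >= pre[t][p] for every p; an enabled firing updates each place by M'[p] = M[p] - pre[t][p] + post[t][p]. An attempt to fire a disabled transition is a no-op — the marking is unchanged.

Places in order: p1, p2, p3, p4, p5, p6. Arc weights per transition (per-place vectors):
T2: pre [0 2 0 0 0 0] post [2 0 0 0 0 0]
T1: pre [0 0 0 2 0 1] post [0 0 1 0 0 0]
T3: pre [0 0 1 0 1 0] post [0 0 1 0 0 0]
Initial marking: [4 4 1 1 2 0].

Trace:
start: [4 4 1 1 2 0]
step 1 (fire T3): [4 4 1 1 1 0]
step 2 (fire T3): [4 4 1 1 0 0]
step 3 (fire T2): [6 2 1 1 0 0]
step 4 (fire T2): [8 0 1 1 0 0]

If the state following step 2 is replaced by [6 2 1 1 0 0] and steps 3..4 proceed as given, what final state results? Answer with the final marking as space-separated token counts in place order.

8 0 1 1 0 0

state after step 2 := [6 2 1 1 0 0]
step 3 (fire T2): [8 0 1 1 0 0]
step 4 (fire T2): [8 0 1 1 0 0]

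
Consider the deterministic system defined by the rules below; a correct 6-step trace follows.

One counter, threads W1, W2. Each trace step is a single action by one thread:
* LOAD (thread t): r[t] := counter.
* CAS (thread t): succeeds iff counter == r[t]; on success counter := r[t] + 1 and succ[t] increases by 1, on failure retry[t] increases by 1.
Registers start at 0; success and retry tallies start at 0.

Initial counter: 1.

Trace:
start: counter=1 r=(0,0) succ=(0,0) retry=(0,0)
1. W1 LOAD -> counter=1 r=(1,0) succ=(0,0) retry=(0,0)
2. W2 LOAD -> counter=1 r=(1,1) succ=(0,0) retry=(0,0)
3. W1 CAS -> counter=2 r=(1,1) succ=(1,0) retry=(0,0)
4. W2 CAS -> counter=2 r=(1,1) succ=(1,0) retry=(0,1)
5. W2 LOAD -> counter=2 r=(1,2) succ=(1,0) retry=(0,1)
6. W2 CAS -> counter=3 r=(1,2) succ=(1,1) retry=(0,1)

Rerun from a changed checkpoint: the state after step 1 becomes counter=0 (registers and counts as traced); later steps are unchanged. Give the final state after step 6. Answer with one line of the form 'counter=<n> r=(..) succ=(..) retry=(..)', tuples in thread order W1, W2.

state after step 1 := counter=0 r=(1,0) succ=(0,0) retry=(0,0)
2. W2 LOAD -> counter=0 r=(1,0) succ=(0,0) retry=(0,0)
3. W1 CAS -> counter=0 r=(1,0) succ=(0,0) retry=(1,0)
4. W2 CAS -> counter=1 r=(1,0) succ=(0,1) retry=(1,0)
5. W2 LOAD -> counter=1 r=(1,1) succ=(0,1) retry=(1,0)
6. W2 CAS -> counter=2 r=(1,1) succ=(0,2) retry=(1,0)

counter=2 r=(1,1) succ=(0,2) retry=(1,0)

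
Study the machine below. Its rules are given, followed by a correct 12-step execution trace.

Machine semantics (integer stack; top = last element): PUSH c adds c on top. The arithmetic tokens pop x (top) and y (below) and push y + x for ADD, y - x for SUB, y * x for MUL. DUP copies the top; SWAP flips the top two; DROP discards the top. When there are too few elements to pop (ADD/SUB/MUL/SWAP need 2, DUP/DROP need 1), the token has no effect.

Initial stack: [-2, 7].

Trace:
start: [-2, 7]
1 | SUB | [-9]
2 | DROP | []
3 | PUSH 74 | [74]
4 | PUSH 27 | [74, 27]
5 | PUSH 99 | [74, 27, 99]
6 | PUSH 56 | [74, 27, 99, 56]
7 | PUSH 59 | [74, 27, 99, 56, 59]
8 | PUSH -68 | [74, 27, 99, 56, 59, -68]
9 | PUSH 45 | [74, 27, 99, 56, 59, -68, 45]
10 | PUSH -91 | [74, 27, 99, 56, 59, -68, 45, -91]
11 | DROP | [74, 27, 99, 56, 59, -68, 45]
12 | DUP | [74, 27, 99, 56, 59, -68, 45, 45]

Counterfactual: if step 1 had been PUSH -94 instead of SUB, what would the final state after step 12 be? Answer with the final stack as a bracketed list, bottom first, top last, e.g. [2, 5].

[-2, 7, 74, 27, 99, 56, 59, -68, 45, 45]

(re-executing from step 1 with the substitution; state before step 1: [-2, 7])
1 | PUSH -94 | [-2, 7, -94]
2 | DROP | [-2, 7]
3 | PUSH 74 | [-2, 7, 74]
4 | PUSH 27 | [-2, 7, 74, 27]
5 | PUSH 99 | [-2, 7, 74, 27, 99]
6 | PUSH 56 | [-2, 7, 74, 27, 99, 56]
7 | PUSH 59 | [-2, 7, 74, 27, 99, 56, 59]
8 | PUSH -68 | [-2, 7, 74, 27, 99, 56, 59, -68]
9 | PUSH 45 | [-2, 7, 74, 27, 99, 56, 59, -68, 45]
10 | PUSH -91 | [-2, 7, 74, 27, 99, 56, 59, -68, 45, -91]
11 | DROP | [-2, 7, 74, 27, 99, 56, 59, -68, 45]
12 | DUP | [-2, 7, 74, 27, 99, 56, 59, -68, 45, 45]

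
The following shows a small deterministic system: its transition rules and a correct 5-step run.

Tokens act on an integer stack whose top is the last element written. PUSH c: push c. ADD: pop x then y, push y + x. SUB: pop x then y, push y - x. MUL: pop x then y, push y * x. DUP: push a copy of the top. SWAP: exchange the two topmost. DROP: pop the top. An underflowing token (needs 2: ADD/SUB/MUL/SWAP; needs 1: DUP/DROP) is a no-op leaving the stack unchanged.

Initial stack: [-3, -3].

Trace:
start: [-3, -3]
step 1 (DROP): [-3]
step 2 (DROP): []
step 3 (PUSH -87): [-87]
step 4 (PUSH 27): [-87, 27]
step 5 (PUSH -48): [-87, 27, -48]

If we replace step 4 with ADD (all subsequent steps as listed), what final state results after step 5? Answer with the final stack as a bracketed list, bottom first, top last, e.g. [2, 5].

[-87, -48]

(re-executing from step 4 with the substitution; state before step 4: [-87])
step 4 (ADD): [-87]
step 5 (PUSH -48): [-87, -48]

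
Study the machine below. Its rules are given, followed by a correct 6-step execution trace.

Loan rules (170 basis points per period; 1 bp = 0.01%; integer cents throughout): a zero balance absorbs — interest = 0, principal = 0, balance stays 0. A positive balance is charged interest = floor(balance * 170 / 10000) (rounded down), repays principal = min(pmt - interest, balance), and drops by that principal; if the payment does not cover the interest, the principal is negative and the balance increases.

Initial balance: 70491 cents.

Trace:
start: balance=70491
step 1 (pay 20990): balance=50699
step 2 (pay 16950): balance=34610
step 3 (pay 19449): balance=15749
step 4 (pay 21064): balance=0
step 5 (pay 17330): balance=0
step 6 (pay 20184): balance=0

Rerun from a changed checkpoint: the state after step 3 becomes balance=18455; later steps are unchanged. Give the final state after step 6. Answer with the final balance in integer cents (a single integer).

state after step 3 := balance=18455
step 4 (pay 21064): balance=0
step 5 (pay 17330): balance=0
step 6 (pay 20184): balance=0

0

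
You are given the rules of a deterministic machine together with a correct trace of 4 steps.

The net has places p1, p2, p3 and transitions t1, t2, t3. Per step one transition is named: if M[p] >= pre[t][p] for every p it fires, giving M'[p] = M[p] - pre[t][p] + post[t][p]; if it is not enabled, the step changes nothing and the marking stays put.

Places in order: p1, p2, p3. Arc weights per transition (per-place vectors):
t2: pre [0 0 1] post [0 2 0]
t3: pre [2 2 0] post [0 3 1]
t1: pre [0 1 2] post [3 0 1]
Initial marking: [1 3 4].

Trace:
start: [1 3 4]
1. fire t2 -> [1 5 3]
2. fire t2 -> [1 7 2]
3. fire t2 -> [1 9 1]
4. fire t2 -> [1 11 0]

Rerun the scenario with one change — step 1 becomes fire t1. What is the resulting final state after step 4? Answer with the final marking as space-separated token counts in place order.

4 8 0

(re-executing from step 1 with the substitution; state before step 1: [1 3 4])
1. fire t1 -> [4 2 3]
2. fire t2 -> [4 4 2]
3. fire t2 -> [4 6 1]
4. fire t2 -> [4 8 0]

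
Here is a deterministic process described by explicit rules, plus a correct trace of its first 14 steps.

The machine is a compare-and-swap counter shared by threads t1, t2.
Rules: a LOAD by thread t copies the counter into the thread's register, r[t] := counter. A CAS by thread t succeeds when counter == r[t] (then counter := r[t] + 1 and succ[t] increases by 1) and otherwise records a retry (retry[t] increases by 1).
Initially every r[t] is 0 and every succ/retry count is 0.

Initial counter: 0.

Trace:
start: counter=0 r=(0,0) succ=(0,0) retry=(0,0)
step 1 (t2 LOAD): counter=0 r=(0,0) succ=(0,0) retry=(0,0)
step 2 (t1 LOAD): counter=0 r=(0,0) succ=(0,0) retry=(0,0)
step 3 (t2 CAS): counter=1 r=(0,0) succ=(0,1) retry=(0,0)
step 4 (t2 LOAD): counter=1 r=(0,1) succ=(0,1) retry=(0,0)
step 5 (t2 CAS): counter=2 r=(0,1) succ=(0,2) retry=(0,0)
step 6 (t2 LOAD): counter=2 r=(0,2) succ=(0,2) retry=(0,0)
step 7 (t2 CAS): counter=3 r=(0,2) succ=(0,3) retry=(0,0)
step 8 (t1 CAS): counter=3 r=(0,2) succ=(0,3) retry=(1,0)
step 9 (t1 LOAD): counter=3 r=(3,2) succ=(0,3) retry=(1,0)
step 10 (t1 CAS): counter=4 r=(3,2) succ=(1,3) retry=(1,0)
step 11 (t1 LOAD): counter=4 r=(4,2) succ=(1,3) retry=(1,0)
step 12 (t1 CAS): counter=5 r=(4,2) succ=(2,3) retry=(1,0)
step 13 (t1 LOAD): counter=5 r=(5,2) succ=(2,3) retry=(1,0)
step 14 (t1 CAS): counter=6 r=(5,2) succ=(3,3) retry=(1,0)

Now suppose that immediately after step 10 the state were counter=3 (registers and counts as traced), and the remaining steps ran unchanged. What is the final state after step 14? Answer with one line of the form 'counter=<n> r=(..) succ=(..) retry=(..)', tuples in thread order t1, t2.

counter=5 r=(4,2) succ=(3,3) retry=(1,0)

state after step 10 := counter=3 r=(3,2) succ=(1,3) retry=(1,0)
step 11 (t1 LOAD): counter=3 r=(3,2) succ=(1,3) retry=(1,0)
step 12 (t1 CAS): counter=4 r=(3,2) succ=(2,3) retry=(1,0)
step 13 (t1 LOAD): counter=4 r=(4,2) succ=(2,3) retry=(1,0)
step 14 (t1 CAS): counter=5 r=(4,2) succ=(3,3) retry=(1,0)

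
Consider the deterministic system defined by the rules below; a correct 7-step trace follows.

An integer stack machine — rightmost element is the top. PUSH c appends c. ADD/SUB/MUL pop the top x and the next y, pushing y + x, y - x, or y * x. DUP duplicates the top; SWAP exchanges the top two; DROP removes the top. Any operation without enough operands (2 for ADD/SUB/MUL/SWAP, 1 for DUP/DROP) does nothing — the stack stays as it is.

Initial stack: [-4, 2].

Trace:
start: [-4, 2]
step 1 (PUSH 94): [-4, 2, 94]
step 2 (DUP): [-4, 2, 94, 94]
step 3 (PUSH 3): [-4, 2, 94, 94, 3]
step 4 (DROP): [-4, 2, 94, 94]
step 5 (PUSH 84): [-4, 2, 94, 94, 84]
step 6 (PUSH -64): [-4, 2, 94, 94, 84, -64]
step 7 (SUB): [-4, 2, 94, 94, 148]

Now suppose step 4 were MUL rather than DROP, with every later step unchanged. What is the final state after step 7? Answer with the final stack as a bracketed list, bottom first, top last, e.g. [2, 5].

[-4, 2, 94, 282, 148]

(re-executing from step 4 with the substitution; state before step 4: [-4, 2, 94, 94, 3])
step 4 (MUL): [-4, 2, 94, 282]
step 5 (PUSH 84): [-4, 2, 94, 282, 84]
step 6 (PUSH -64): [-4, 2, 94, 282, 84, -64]
step 7 (SUB): [-4, 2, 94, 282, 148]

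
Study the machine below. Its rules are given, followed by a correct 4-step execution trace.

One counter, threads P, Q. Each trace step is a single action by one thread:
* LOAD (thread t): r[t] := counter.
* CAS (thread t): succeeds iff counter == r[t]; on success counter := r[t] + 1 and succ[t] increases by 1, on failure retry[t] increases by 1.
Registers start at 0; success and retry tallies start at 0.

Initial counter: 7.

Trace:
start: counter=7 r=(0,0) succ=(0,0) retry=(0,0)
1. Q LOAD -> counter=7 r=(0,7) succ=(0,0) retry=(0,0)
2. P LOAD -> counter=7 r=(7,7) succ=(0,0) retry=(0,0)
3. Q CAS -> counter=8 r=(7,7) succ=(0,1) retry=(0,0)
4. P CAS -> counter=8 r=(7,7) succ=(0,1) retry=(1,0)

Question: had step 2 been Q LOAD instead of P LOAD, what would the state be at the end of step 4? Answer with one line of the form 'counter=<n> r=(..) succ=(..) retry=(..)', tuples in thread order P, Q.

(re-executing from step 2 with the substitution; state before step 2: counter=7 r=(0,7) succ=(0,0) retry=(0,0))
2. Q LOAD -> counter=7 r=(0,7) succ=(0,0) retry=(0,0)
3. Q CAS -> counter=8 r=(0,7) succ=(0,1) retry=(0,0)
4. P CAS -> counter=8 r=(0,7) succ=(0,1) retry=(1,0)

counter=8 r=(0,7) succ=(0,1) retry=(1,0)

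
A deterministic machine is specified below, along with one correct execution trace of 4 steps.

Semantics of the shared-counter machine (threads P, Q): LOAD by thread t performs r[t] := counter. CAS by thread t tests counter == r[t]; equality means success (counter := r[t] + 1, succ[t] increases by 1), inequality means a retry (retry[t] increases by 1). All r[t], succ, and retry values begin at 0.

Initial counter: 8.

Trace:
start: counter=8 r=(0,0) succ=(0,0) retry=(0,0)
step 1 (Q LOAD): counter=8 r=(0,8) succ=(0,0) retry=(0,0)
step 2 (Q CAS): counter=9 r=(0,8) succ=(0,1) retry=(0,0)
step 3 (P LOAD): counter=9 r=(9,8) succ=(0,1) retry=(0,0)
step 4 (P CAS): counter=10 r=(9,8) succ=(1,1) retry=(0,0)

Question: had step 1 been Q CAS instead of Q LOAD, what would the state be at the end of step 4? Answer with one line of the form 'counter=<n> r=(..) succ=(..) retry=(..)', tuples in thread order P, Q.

(re-executing from step 1 with the substitution; state before step 1: counter=8 r=(0,0) succ=(0,0) retry=(0,0))
step 1 (Q CAS): counter=8 r=(0,0) succ=(0,0) retry=(0,1)
step 2 (Q CAS): counter=8 r=(0,0) succ=(0,0) retry=(0,2)
step 3 (P LOAD): counter=8 r=(8,0) succ=(0,0) retry=(0,2)
step 4 (P CAS): counter=9 r=(8,0) succ=(1,0) retry=(0,2)

counter=9 r=(8,0) succ=(1,0) retry=(0,2)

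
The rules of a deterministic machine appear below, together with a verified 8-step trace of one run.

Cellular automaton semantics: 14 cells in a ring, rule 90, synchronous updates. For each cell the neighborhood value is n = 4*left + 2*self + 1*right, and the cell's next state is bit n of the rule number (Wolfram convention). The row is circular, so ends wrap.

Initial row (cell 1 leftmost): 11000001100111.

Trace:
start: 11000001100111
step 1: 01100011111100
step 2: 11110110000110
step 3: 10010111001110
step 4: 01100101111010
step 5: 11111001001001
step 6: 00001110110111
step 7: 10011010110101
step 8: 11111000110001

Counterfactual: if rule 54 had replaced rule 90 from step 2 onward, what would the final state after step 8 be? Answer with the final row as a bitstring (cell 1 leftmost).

10010001001000

(re-executing steps 2..8 under rule 54; state before step 2: 01100011111100)
step 2: 10010100000010
step 3: 11111110000111
step 4: 00000001001000
step 5: 00000011111100
step 6: 00000100000010
step 7: 00001110000111
step 8: 10010001001000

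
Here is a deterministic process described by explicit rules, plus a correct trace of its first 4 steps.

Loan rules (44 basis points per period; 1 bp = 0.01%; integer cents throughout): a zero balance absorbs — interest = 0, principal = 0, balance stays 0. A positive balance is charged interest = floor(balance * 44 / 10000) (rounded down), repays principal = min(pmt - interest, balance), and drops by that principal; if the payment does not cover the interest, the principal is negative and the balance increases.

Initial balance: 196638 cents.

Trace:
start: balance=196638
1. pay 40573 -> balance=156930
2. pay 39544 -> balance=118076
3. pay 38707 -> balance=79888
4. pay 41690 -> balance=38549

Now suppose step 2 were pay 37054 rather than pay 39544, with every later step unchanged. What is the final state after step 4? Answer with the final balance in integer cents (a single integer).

(re-executing from step 2 with the substitution; state before step 2: balance=156930)
2. pay 37054 -> balance=120566
3. pay 38707 -> balance=82389
4. pay 41690 -> balance=41061

41061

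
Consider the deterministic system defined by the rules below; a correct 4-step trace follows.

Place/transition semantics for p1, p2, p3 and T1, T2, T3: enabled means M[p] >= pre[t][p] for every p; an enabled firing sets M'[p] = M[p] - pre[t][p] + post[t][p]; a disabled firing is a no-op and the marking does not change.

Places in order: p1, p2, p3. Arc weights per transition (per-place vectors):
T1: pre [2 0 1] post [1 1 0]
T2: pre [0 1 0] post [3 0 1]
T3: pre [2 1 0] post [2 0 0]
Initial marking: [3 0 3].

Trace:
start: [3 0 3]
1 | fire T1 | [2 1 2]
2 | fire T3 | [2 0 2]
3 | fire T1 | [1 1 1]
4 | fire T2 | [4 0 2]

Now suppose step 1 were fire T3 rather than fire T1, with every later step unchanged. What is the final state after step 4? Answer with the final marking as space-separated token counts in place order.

(re-executing from step 1 with the substitution; state before step 1: [3 0 3])
1 | fire T3 | [3 0 3]
2 | fire T3 | [3 0 3]
3 | fire T1 | [2 1 2]
4 | fire T2 | [5 0 3]

5 0 3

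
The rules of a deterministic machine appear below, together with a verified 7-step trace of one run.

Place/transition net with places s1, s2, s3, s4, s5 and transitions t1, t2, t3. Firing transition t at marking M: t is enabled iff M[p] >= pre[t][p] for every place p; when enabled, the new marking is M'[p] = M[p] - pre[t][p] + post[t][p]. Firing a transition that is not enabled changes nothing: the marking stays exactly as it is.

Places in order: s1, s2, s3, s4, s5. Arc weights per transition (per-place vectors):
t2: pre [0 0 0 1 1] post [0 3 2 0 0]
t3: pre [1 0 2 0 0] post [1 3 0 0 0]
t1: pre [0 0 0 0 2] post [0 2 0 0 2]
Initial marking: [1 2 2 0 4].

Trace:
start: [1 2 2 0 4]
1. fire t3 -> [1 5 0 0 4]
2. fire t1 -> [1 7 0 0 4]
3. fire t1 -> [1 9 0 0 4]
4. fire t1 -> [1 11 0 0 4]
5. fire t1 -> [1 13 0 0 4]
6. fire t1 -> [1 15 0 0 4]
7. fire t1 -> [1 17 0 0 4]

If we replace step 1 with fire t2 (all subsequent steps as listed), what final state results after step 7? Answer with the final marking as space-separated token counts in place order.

1 14 2 0 4

(re-executing from step 1 with the substitution; state before step 1: [1 2 2 0 4])
1. fire t2 -> [1 2 2 0 4]
2. fire t1 -> [1 4 2 0 4]
3. fire t1 -> [1 6 2 0 4]
4. fire t1 -> [1 8 2 0 4]
5. fire t1 -> [1 10 2 0 4]
6. fire t1 -> [1 12 2 0 4]
7. fire t1 -> [1 14 2 0 4]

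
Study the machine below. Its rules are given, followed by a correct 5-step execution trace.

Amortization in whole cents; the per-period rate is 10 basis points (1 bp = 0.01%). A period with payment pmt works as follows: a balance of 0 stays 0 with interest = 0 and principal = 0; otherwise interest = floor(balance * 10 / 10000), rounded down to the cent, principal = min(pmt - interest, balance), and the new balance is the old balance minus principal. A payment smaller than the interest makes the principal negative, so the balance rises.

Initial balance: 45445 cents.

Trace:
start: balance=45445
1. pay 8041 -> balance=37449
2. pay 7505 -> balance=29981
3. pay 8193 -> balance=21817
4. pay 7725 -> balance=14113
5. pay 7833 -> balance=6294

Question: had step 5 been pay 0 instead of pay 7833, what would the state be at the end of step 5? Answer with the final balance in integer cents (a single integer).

(re-executing from step 5 with the substitution; state before step 5: balance=14113)
5. pay 0 -> balance=14127

14127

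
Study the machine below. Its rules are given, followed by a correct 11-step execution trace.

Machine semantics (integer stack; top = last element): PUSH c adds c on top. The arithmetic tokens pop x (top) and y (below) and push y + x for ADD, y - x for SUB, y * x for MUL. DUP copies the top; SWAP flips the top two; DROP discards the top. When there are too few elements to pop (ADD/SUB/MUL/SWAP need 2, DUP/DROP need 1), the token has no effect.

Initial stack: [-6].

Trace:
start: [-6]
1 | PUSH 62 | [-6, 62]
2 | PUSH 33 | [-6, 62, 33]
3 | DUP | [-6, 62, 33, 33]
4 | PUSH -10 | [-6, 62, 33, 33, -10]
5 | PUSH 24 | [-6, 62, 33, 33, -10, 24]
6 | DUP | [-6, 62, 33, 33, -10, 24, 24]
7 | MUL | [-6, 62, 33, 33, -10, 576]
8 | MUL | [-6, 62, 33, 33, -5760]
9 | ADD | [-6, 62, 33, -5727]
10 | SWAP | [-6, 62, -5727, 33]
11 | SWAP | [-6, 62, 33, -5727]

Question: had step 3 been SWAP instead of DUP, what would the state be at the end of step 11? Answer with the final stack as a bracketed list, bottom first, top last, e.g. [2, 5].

(re-executing from step 3 with the substitution; state before step 3: [-6, 62, 33])
3 | SWAP | [-6, 33, 62]
4 | PUSH -10 | [-6, 33, 62, -10]
5 | PUSH 24 | [-6, 33, 62, -10, 24]
6 | DUP | [-6, 33, 62, -10, 24, 24]
7 | MUL | [-6, 33, 62, -10, 576]
8 | MUL | [-6, 33, 62, -5760]
9 | ADD | [-6, 33, -5698]
10 | SWAP | [-6, -5698, 33]
11 | SWAP | [-6, 33, -5698]

[-6, 33, -5698]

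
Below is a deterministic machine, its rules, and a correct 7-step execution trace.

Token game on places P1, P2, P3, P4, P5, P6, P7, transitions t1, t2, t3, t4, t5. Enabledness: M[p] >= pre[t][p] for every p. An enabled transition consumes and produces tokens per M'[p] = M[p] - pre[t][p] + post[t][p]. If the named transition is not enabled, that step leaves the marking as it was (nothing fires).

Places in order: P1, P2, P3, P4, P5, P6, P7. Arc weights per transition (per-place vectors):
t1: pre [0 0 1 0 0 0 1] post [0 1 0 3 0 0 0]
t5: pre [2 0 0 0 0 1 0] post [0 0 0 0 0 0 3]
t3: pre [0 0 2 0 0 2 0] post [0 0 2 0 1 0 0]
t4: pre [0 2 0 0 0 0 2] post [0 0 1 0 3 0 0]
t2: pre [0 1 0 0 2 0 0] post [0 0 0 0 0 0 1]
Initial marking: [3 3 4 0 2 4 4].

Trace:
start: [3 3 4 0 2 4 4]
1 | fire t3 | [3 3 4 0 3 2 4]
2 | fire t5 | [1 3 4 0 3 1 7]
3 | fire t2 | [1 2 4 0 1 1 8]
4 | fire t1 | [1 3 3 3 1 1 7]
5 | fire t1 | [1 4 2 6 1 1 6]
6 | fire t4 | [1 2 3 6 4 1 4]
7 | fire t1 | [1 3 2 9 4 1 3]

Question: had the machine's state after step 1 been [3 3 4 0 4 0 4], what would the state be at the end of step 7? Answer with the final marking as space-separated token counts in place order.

3 3 2 9 5 0 0

state after step 1 := [3 3 4 0 4 0 4]
2 | fire t5 | [3 3 4 0 4 0 4]
3 | fire t2 | [3 2 4 0 2 0 5]
4 | fire t1 | [3 3 3 3 2 0 4]
5 | fire t1 | [3 4 2 6 2 0 3]
6 | fire t4 | [3 2 3 6 5 0 1]
7 | fire t1 | [3 3 2 9 5 0 0]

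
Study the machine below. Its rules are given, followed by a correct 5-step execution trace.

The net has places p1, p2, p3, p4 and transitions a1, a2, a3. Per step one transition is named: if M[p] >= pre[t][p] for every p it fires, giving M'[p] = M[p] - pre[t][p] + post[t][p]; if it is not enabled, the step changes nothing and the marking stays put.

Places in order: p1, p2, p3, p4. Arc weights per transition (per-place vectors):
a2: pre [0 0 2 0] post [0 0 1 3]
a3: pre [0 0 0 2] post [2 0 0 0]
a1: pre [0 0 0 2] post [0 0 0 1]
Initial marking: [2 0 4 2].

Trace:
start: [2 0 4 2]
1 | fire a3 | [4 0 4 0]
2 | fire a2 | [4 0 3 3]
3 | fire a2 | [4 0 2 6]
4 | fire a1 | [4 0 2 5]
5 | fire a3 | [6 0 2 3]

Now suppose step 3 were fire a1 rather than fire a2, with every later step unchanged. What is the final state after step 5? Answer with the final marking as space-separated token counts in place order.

(re-executing from step 3 with the substitution; state before step 3: [4 0 3 3])
3 | fire a1 | [4 0 3 2]
4 | fire a1 | [4 0 3 1]
5 | fire a3 | [4 0 3 1]

4 0 3 1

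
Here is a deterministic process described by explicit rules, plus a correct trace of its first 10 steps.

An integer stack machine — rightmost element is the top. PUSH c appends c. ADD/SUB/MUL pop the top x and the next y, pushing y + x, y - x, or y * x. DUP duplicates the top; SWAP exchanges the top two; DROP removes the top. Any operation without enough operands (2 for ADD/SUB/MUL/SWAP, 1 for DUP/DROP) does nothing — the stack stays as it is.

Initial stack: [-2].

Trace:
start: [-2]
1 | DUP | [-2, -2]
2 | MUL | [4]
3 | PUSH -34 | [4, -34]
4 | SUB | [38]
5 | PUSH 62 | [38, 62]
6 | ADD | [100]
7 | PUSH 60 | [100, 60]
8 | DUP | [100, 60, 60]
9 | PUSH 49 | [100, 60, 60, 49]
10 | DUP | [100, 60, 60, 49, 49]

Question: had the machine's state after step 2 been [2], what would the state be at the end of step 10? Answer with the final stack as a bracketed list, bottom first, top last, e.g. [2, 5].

[98, 60, 60, 49, 49]

state after step 2 := [2]
3 | PUSH -34 | [2, -34]
4 | SUB | [36]
5 | PUSH 62 | [36, 62]
6 | ADD | [98]
7 | PUSH 60 | [98, 60]
8 | DUP | [98, 60, 60]
9 | PUSH 49 | [98, 60, 60, 49]
10 | DUP | [98, 60, 60, 49, 49]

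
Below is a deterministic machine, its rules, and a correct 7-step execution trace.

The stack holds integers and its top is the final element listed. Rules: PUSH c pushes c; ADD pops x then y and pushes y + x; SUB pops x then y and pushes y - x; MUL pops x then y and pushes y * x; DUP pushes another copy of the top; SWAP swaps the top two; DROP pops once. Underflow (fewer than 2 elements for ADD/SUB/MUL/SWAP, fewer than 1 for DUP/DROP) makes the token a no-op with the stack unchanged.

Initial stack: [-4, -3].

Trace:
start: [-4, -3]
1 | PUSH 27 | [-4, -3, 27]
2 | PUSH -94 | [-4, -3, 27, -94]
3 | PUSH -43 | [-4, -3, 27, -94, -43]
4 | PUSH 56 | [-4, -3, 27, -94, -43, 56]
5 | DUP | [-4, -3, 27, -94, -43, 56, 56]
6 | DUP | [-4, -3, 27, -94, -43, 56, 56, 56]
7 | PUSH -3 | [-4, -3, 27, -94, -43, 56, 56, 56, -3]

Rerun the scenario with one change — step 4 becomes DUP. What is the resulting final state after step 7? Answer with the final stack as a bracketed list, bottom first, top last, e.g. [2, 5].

(re-executing from step 4 with the substitution; state before step 4: [-4, -3, 27, -94, -43])
4 | DUP | [-4, -3, 27, -94, -43, -43]
5 | DUP | [-4, -3, 27, -94, -43, -43, -43]
6 | DUP | [-4, -3, 27, -94, -43, -43, -43, -43]
7 | PUSH -3 | [-4, -3, 27, -94, -43, -43, -43, -43, -3]

[-4, -3, 27, -94, -43, -43, -43, -43, -3]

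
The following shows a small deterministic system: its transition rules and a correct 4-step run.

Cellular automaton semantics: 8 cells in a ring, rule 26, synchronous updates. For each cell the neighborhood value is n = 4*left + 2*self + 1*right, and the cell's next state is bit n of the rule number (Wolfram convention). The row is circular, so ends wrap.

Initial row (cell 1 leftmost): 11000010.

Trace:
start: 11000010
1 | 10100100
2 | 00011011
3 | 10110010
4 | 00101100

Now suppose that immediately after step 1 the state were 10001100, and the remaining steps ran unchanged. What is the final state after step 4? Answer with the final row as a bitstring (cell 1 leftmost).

state after step 1 := 10001100
2 | 01011011
3 | 00010010
4 | 00101101

00101101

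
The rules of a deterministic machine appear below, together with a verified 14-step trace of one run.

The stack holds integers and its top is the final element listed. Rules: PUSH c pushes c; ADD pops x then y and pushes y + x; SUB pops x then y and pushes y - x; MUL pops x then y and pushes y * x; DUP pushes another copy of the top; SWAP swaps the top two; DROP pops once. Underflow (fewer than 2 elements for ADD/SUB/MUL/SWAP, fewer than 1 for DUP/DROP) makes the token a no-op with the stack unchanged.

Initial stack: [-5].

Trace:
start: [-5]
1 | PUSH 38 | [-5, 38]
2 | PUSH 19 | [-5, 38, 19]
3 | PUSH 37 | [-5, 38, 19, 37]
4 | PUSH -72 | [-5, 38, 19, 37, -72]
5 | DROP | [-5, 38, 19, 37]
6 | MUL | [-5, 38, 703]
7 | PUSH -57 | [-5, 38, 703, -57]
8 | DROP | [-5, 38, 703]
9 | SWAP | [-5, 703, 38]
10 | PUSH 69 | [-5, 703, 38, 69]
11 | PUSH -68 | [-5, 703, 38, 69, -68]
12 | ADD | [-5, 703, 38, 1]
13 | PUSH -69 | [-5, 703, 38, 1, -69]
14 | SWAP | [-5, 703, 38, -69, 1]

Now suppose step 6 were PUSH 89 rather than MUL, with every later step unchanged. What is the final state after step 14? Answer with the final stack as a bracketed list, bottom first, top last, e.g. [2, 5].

[-5, 38, 19, 89, 37, -69, 1]

(re-executing from step 6 with the substitution; state before step 6: [-5, 38, 19, 37])
6 | PUSH 89 | [-5, 38, 19, 37, 89]
7 | PUSH -57 | [-5, 38, 19, 37, 89, -57]
8 | DROP | [-5, 38, 19, 37, 89]
9 | SWAP | [-5, 38, 19, 89, 37]
10 | PUSH 69 | [-5, 38, 19, 89, 37, 69]
11 | PUSH -68 | [-5, 38, 19, 89, 37, 69, -68]
12 | ADD | [-5, 38, 19, 89, 37, 1]
13 | PUSH -69 | [-5, 38, 19, 89, 37, 1, -69]
14 | SWAP | [-5, 38, 19, 89, 37, -69, 1]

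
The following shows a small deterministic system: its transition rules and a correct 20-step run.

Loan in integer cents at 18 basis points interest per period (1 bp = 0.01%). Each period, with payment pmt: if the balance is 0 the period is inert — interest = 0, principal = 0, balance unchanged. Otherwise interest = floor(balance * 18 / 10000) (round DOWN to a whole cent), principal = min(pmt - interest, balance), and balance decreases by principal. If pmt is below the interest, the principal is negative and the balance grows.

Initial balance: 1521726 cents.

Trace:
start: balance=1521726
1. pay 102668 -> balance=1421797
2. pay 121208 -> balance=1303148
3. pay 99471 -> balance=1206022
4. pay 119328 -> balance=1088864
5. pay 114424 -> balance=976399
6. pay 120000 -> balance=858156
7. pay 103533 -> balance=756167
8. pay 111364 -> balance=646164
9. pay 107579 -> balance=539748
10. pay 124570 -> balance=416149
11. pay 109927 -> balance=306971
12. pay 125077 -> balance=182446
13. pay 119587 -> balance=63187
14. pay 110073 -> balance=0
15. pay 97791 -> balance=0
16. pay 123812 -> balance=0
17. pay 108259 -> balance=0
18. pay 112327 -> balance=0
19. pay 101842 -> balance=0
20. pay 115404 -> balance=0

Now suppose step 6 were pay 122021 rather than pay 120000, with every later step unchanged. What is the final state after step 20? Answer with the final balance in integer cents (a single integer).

(re-executing from step 6 with the substitution; state before step 6: balance=976399)
6. pay 122021 -> balance=856135
7. pay 103533 -> balance=754143
8. pay 111364 -> balance=644136
9. pay 107579 -> balance=537716
10. pay 124570 -> balance=414113
11. pay 109927 -> balance=304931
12. pay 125077 -> balance=180402
13. pay 119587 -> balance=61139
14. pay 110073 -> balance=0
15. pay 97791 -> balance=0
16. pay 123812 -> balance=0
17. pay 108259 -> balance=0
18. pay 112327 -> balance=0
19. pay 101842 -> balance=0
20. pay 115404 -> balance=0

0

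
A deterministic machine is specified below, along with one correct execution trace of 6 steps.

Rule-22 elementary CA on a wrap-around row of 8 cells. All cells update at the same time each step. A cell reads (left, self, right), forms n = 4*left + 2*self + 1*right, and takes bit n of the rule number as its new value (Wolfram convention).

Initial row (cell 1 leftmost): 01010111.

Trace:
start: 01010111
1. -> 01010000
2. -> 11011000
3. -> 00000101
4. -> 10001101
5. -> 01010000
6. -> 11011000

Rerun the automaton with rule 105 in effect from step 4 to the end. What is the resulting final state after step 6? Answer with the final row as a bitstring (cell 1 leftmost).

00100111

(re-executing steps 4..6 under rule 105; state before step 4: 00000101)
4. -> 01110010
5. -> 01010000
6. -> 00100111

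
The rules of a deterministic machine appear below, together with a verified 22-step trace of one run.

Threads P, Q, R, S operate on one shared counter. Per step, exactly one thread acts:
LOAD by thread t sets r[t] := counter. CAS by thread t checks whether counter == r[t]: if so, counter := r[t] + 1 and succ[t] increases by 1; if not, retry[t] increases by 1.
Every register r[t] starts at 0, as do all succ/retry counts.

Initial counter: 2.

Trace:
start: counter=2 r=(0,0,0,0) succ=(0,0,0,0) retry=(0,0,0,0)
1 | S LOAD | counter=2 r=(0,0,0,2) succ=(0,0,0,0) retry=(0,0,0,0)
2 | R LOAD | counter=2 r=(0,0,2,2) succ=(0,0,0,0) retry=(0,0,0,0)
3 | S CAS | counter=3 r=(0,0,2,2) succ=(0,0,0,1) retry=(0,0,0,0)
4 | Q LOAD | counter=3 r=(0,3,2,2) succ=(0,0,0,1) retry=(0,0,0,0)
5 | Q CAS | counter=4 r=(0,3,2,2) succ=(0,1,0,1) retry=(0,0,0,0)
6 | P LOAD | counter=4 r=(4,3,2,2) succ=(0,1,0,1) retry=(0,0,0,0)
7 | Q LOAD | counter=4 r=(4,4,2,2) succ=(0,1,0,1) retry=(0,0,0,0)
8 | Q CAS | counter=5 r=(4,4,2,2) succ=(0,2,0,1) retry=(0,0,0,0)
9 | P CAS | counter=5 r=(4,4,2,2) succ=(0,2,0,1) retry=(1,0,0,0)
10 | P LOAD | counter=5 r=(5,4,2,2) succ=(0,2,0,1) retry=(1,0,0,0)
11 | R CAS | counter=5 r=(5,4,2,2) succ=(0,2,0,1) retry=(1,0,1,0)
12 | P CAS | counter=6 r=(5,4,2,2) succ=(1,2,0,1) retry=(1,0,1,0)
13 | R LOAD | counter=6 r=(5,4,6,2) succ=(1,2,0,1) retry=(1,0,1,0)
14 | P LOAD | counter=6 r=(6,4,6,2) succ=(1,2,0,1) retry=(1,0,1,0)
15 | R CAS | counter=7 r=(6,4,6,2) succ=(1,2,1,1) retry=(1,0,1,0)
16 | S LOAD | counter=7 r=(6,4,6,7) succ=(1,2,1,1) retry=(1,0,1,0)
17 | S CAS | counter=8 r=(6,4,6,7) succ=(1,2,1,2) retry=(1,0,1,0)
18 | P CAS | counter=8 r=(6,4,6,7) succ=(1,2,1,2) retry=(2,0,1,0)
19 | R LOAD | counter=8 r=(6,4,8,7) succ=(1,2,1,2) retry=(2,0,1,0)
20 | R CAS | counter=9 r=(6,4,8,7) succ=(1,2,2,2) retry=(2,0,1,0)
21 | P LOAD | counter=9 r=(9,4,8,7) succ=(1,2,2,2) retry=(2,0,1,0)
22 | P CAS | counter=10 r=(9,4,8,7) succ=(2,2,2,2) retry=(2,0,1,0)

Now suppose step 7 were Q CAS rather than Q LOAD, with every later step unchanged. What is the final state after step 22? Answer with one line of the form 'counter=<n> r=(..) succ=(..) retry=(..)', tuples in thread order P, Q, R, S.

(re-executing from step 7 with the substitution; state before step 7: counter=4 r=(4,3,2,2) succ=(0,1,0,1) retry=(0,0,0,0))
7 | Q CAS | counter=4 r=(4,3,2,2) succ=(0,1,0,1) retry=(0,1,0,0)
8 | Q CAS | counter=4 r=(4,3,2,2) succ=(0,1,0,1) retry=(0,2,0,0)
9 | P CAS | counter=5 r=(4,3,2,2) succ=(1,1,0,1) retry=(0,2,0,0)
10 | P LOAD | counter=5 r=(5,3,2,2) succ=(1,1,0,1) retry=(0,2,0,0)
11 | R CAS | counter=5 r=(5,3,2,2) succ=(1,1,0,1) retry=(0,2,1,0)
12 | P CAS | counter=6 r=(5,3,2,2) succ=(2,1,0,1) retry=(0,2,1,0)
13 | R LOAD | counter=6 r=(5,3,6,2) succ=(2,1,0,1) retry=(0,2,1,0)
14 | P LOAD | counter=6 r=(6,3,6,2) succ=(2,1,0,1) retry=(0,2,1,0)
15 | R CAS | counter=7 r=(6,3,6,2) succ=(2,1,1,1) retry=(0,2,1,0)
16 | S LOAD | counter=7 r=(6,3,6,7) succ=(2,1,1,1) retry=(0,2,1,0)
17 | S CAS | counter=8 r=(6,3,6,7) succ=(2,1,1,2) retry=(0,2,1,0)
18 | P CAS | counter=8 r=(6,3,6,7) succ=(2,1,1,2) retry=(1,2,1,0)
19 | R LOAD | counter=8 r=(6,3,8,7) succ=(2,1,1,2) retry=(1,2,1,0)
20 | R CAS | counter=9 r=(6,3,8,7) succ=(2,1,2,2) retry=(1,2,1,0)
21 | P LOAD | counter=9 r=(9,3,8,7) succ=(2,1,2,2) retry=(1,2,1,0)
22 | P CAS | counter=10 r=(9,3,8,7) succ=(3,1,2,2) retry=(1,2,1,0)

counter=10 r=(9,3,8,7) succ=(3,1,2,2) retry=(1,2,1,0)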